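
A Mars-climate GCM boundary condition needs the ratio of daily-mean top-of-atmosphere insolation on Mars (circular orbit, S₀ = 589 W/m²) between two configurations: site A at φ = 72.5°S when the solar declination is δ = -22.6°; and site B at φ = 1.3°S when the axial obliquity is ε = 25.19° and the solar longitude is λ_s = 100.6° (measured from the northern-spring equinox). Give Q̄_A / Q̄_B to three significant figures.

Q̄_A / Q̄_B ≈ 1.29

— Configuration A (φ=-72.5°):
cos H₀ = −tan(-72.5°) tan(-22.600°) = -1.3202 ≤ −1 ⇒ polar day, H₀ = π.
Bracket: H₀ sin φ sin δ + cos φ cos δ sin H₀ = 3.1416×-0.95372×-0.38430 + 0.30071×0.92321×0.00000 = 1.151442 + 0.000000 = 1.151442.
Q̄ = (S₀/π) × [bracket] = (589/π) × 1.151442 = 215.88 W/m².
— Configuration B (φ=-1.3°):
Solar declination: sin δ = sin ε · sin λ_s = sin 25.19° × sin 100.6° = 0.41836, so δ = +24.731°.
cos H₀ = −tan(-1.3°) tan(+24.731°) = 0.0105, H₀ = 1.5603 rad.
Bracket: H₀ sin φ sin δ + cos φ cos δ sin H₀ = 1.5603×-0.02269×0.41836 + 0.99974×0.90828×0.99995 = -0.014811 + 0.907998 = 0.893187.
Q̄ = (S₀/π) × [bracket] = (589/π) × 0.893187 = 167.46 W/m².
Ratio Q̄_A / Q̄_B = 215.88 / 167.46 = 1.289.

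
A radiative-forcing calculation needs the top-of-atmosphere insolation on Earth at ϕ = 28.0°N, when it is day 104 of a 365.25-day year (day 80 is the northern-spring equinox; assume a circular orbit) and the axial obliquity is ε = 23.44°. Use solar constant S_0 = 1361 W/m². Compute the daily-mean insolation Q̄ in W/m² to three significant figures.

Q̄ ≈ 430 W/m²

Solar longitude: L_s = 360° × (104 − 80)/365.25 = 23.655°.
sin δ = sin 23.44° × sin 23.655° = 0.15960, so δ = +9.184°.
cos h₀ = −tan(+28.0°) tan(+9.184°) = -0.0860, h₀ = 1.6569 rad.
Bracket: h₀ sin ϕ sin δ + cos ϕ cos δ sin h₀ = 1.6569×0.46947×0.15960 + 0.88295×0.98718×0.99630 = 0.124147 + 0.868406 = 0.992553.
Q̄ = (S_0/π) × [bracket] = (1361/π) × 0.992553 = 430.0 W/m².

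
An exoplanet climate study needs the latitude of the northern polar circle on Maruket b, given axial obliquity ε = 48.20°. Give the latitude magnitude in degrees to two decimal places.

41.80°

The polar circle is the lowest latitude that experiences at least one full rotation of continuous daylight at the northern-summer solstice; it lies at |ϕ| = 90° − ε = 90° − 48.20° = 41.80°.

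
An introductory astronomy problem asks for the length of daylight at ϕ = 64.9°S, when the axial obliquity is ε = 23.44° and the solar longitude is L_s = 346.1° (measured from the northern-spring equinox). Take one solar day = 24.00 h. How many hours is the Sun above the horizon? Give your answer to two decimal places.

13.58 h

Solar declination: sin δ = sin ε · sin L_s = sin 23.44° × sin 346.1° = -0.09556, so δ = -5.484°.
cos h₀ = −tan ϕ · tan δ = −tan(-64.9°) × tan(-5.484°) = -0.2049, so h₀ = 1.7772 rad = 101.83°.
Daylight = 2h₀/(2π) × 24.00 h = (1.7772/π) × 24.00 = 13.58 h.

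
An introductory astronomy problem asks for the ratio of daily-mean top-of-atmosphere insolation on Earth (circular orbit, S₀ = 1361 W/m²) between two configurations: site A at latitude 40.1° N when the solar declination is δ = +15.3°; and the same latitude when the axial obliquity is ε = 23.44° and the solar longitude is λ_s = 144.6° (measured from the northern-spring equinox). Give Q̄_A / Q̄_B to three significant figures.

— Configuration A (φ=+40.1°):
cos H₀ = −tan(+40.1°) tan(+15.300°) = -0.2304, H₀ = 1.8033 rad.
Bracket: H₀ sin φ sin δ + cos φ cos δ sin H₀ = 1.8033×0.64412×0.26387 + 0.76492×0.96456×0.97310 = 0.306496 + 0.717964 = 1.024460.
Q̄ = (S₀/π) × [bracket] = (1361/π) × 1.024460 = 443.82 W/m².
— Configuration B (φ=+40.1°):
Solar declination: sin δ = sin ε · sin λ_s = sin 23.44° × sin 144.6° = 0.23043, so δ = +13.322°.
cos H₀ = −tan(+40.1°) tan(+13.322°) = -0.1994, H₀ = 1.7715 rad.
Bracket: H₀ sin φ sin δ + cos φ cos δ sin H₀ = 1.7715×0.64412×0.23043 + 0.76492×0.97309×0.97992 = 0.262934 + 0.729390 = 0.992324.
Q̄ = (S₀/π) × [bracket] = (1361/π) × 0.992324 = 429.89 W/m².
Ratio Q̄_A / Q̄_B = 443.82 / 429.89 = 1.032.

Q̄_A / Q̄_B ≈ 1.03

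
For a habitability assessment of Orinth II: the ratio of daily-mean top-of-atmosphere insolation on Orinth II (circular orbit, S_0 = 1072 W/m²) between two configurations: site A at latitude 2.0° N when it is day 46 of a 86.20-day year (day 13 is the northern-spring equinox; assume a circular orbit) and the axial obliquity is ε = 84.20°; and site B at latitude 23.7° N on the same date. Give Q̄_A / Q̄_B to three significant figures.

Q̄_A / Q̄_B ≈ 0.675

— Configuration A (ϕ=+2.0°):
Solar longitude: L_s = 360° × (46 − 13)/86.20 = 137.819°.
sin δ = sin 84.20° × sin 137.819° = 0.66804, so δ = +41.916°.
cos h₀ = −tan(+2.0°) tan(+41.916°) = -0.0313, h₀ = 1.6022 rad.
Bracket: h₀ sin ϕ sin δ + cos ϕ cos δ sin h₀ = 1.6022×0.03490×0.66804 + 0.99939×0.74413×0.99951 = 0.037355 + 0.743312 = 0.780667.
Q̄ = (S_0/π) × [bracket] = (1072/π) × 0.780667 = 266.39 W/m².
— Configuration B (ϕ=+23.7°):
cos h₀ = −tan(+23.7°) tan(+41.916°) = -0.3941, h₀ = 1.9759 rad.
Bracket: h₀ sin ϕ sin δ + cos ϕ cos δ sin h₀ = 1.9759×0.40195×0.66804 + 0.91566×0.74413×0.91908 = 0.530566 + 0.626234 = 1.156800.
Q̄ = (S_0/π) × [bracket] = (1072/π) × 1.156800 = 394.73 W/m².
Ratio Q̄_A / Q̄_B = 266.39 / 394.73 = 0.6749.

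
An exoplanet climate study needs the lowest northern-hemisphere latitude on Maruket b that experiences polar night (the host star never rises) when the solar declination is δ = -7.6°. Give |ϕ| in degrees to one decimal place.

|ϕ| = 82.4°

Polar night requires cos h₀ = −tan ϕ tan δ ≥ 1, i.e. tan ϕ tan δ ≤ −1.
The boundary is |tan ϕ| · |tan δ| = 1, so |ϕ| = 90° − |δ| = 90° − 7.6° = 82.4° in the northern hemisphere.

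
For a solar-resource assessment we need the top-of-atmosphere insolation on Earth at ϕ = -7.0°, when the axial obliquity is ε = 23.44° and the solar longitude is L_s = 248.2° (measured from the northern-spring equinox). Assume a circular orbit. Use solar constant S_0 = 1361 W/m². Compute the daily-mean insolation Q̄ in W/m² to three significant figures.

Solar declination: sin δ = sin ε · sin L_s = sin 23.44° × sin 248.2° = -0.36934, so δ = -21.675°.
cos h₀ = −tan(-7.0°) tan(-21.675°) = -0.0488, h₀ = 1.6196 rad.
Bracket: h₀ sin ϕ sin δ + cos ϕ cos δ sin h₀ = 1.6196×-0.12187×-0.36934 + 0.99255×0.92929×0.99881 = 0.072901 + 0.921269 = 0.994170.
Q̄ = (S_0/π) × [bracket] = (1361/π) × 0.994170 = 430.7 W/m².

Q̄ ≈ 431 W/m²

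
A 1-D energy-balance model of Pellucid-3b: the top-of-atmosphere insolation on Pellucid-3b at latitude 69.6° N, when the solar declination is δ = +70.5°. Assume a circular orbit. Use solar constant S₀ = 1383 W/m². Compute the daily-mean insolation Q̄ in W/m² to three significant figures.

cos H₀ = −tan(+69.6°) tan(+70.500°) = -7.5933 ≤ −1 ⇒ polar day, H₀ = π.
Bracket: H₀ sin φ sin δ + cos φ cos δ sin H₀ = 3.1416×0.93728×0.94264 + 0.34857×0.33381×0.00000 = 2.775659 + 0.000000 = 2.775659.
Q̄ = (S₀/π) × [bracket] = (1383/π) × 2.775659 = 1222 W/m².

Q̄ ≈ 1.22e+03 W/m²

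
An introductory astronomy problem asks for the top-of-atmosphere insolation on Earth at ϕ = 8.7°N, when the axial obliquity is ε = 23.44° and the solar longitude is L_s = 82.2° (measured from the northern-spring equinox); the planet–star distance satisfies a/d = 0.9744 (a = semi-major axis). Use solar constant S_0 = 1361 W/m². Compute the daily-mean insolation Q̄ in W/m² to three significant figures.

Q̄ ≈ 413 W/m²

Solar declination: sin δ = sin ε · sin L_s = sin 23.44° × sin 82.2° = 0.39411, so δ = +23.210°.
cos h₀ = −tan(+8.7°) tan(+23.210°) = -0.0656, h₀ = 1.6365 rad.
Bracket: h₀ sin ϕ sin δ + cos ϕ cos δ sin h₀ = 1.6365×0.15126×0.39411 + 0.98849×0.91906×0.99784 = 0.097557 + 0.906519 = 1.004076.
Inverse-square distance factor (a/d)² = 0.9744² = 0.949455.
Q̄ = (S_0/π) × 0.949455 × [bracket] = (1361/π) × 0.949455 × 1.004076 = 413.0 W/m².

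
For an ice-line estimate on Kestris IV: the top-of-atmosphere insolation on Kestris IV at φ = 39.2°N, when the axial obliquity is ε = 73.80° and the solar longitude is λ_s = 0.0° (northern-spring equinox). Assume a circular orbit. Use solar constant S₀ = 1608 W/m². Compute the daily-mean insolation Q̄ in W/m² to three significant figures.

Q̄ ≈ 397 W/m²

Solar declination: sin δ = sin ε · sin λ_s = sin 73.80° × sin 0.0° = 0.00000, so δ = +0.000°.
cos H₀ = −tan(+39.2°) tan(+0.000°) = -0.0000, H₀ = 1.5708 rad.
Bracket: H₀ sin φ sin δ + cos φ cos δ sin H₀ = 1.5708×0.63203×0.00000 + 0.77494×1.00000×1.00000 = 0.000000 + 0.774940 = 0.774940.
Q̄ = (S₀/π) × [bracket] = (1608/π) × 0.774940 = 396.6 W/m².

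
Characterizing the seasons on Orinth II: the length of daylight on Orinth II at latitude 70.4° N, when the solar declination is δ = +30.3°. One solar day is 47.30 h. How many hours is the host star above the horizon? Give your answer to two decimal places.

47.30 h

Sunrise equation: cos h₀ = −tan ϕ · tan δ = -1.6411 ≤ −1, so the host star never sets (polar day) and h₀ = π.
Daylight = 2h₀/(2π) × 47.30 h = (3.1416/π) × 47.30 = 47.30 h.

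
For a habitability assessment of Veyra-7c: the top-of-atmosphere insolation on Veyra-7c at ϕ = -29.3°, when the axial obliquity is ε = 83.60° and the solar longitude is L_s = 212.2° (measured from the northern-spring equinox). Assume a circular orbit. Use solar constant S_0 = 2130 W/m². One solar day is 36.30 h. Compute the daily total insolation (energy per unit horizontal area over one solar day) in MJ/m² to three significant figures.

Solar declination: sin δ = sin ε · sin L_s = sin 83.60° × sin 212.2° = -0.52956, so δ = -31.975°.
cos h₀ = −tan(-29.3°) tan(-31.975°) = -0.3503, h₀ = 1.9287 rad.
Bracket: h₀ sin ϕ sin δ + cos ϕ cos δ sin h₀ = 1.9287×-0.48938×-0.52956 + 0.87207×0.84828×0.93663 = 0.499834 + 0.692881 = 1.192715.
Q̄ = (S_0/π) × [bracket] = (2130/π) × 1.192715 = 808.66 W/m².
Daily total = Q̄ × 36.30 h × 3600 s/h = 808.66 × 36.30 × 3600 / 10⁶ = 105.7 MJ/m².

106 MJ/m²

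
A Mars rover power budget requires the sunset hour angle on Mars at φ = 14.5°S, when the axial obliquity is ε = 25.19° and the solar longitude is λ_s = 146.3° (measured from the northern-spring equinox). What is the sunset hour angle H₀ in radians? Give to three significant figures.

H₀ = 1.51 rad

Solar declination: sin δ = sin ε · sin λ_s = sin 25.19° × sin 146.3° = 0.23615, so δ = +13.660°.
cos H₀ = −tan φ · tan δ = −tan(-14.5°) × tan(+13.660°) = 0.0629, so H₀ = 1.5079 rad = 86.40°.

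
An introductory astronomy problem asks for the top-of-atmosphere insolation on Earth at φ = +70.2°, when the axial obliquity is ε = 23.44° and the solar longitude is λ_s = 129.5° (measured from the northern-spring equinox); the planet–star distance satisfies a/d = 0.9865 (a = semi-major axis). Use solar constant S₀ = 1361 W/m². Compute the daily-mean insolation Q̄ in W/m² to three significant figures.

Solar declination: sin δ = sin ε · sin λ_s = sin 23.44° × sin 129.5° = 0.30694, so δ = +17.875°.
cos H₀ = −tan(+70.2°) tan(+17.875°) = -0.8958, H₀ = 2.6810 rad.
Bracket: H₀ sin φ sin δ + cos φ cos δ sin H₀ = 2.6810×0.94088×0.30694 + 0.33874×0.95173×0.44444 = 0.774256 + 0.143283 = 0.917539.
Inverse-square distance factor (a/d)² = 0.9865² = 0.973182.
Q̄ = (S₀/π) × 0.973182 × [bracket] = (1361/π) × 0.973182 × 0.917539 = 386.8 W/m².

Q̄ ≈ 387 W/m²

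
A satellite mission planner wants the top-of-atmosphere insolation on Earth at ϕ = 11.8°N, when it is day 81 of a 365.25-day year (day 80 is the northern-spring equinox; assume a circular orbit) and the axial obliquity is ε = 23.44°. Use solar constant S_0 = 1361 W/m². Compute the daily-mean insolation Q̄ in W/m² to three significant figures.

Solar longitude: L_s = 360° × (81 − 80)/365.25 = 0.986°.
sin δ = sin 23.44° × sin 0.986° = 0.00684, so δ = +0.392°.
cos h₀ = −tan(+11.8°) tan(+0.392°) = -0.0014, h₀ = 1.5722 rad.
Bracket: h₀ sin ϕ sin δ + cos ϕ cos δ sin h₀ = 1.5722×0.20450×0.00684 + 0.97887×0.99998×1.00000 = 0.002199 + 0.978850 = 0.981049.
Q̄ = (S_0/π) × [bracket] = (1361/π) × 0.981049 = 425.0 W/m².

Q̄ ≈ 425 W/m²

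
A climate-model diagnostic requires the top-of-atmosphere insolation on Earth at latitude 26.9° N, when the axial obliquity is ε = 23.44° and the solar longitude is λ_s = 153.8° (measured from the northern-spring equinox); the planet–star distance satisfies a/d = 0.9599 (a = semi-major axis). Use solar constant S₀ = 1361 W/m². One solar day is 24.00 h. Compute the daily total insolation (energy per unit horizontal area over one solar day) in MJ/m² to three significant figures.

Solar declination: sin δ = sin ε · sin λ_s = sin 23.44° × sin 153.8° = 0.17563, so δ = +10.115°.
cos H₀ = −tan(+26.9°) tan(+10.115°) = -0.0905, H₀ = 1.6614 rad.
Bracket: H₀ sin φ sin δ + cos φ cos δ sin H₀ = 1.6614×0.45243×0.17563 + 0.89180×0.98446×0.99590 = 0.132015 + 0.874342 = 1.006357.
Inverse-square distance factor (a/d)² = 0.9599² = 0.921408.
Q̄ = (S₀/π) × 0.921408 × [bracket] = (1361/π) × 0.921408 × 1.006357 = 401.71 W/m².
Daily total = Q̄ × 24.00 h × 3600 s/h = 401.71 × 24.00 × 3600 / 10⁶ = 34.71 MJ/m².

34.7 MJ/m²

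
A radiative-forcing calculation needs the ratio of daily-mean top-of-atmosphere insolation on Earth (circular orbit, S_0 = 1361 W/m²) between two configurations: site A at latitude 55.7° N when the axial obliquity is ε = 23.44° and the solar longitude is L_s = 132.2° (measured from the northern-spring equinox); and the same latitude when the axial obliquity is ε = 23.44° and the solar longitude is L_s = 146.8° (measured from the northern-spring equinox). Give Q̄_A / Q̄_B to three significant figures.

— Configuration A (ϕ=+55.7°):
Solar declination: sin δ = sin ε · sin L_s = sin 23.44° × sin 132.2° = 0.29468, so δ = +17.139°.
cos h₀ = −tan(+55.7°) tan(+17.139°) = -0.4521, h₀ = 2.0399 rad.
Bracket: h₀ sin ϕ sin δ + cos ϕ cos δ sin h₀ = 2.0399×0.82610×0.29468 + 0.56353×0.95559×0.89199 = 0.496583 + 0.480340 = 0.976923.
Q̄ = (S_0/π) × [bracket] = (1361/π) × 0.976923 = 423.22 W/m².
— Configuration B (ϕ=+55.7°):
Solar declination: sin δ = sin ε · sin L_s = sin 23.44° × sin 146.8° = 0.21781, so δ = +12.581°.
cos h₀ = −tan(+55.7°) tan(+12.581°) = -0.3272, h₀ = 1.9041 rad.
Bracket: h₀ sin ϕ sin δ + cos ϕ cos δ sin h₀ = 1.9041×0.82610×0.21781 + 0.56353×0.97599×0.94497 = 0.342610 + 0.519733 = 0.862343.
Q̄ = (S_0/π) × [bracket] = (1361/π) × 0.862343 = 373.58 W/m².
Ratio Q̄_A / Q̄_B = 423.22 / 373.58 = 1.133.

Q̄_A / Q̄_B ≈ 1.13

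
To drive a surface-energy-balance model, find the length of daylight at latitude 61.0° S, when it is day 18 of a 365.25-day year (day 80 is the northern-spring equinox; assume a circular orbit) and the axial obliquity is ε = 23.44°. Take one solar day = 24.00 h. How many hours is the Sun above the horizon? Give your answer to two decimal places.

Solar longitude: λ_s = 360° × (18 − 80)/365.25 = -61.109°, i.e. -61.109° + 360° = 298.891°.
sin δ = sin 23.44° × sin 298.891° = -0.34828, so δ = -20.382°.
cos H₀ = −tan φ · tan δ = −tan(-61.0°) × tan(-20.382°) = -0.6703, so H₀ = 2.3054 rad = 132.09°.
Daylight = 2H₀/(2π) × 24.00 h = (2.3054/π) × 24.00 = 17.61 h.

17.61 h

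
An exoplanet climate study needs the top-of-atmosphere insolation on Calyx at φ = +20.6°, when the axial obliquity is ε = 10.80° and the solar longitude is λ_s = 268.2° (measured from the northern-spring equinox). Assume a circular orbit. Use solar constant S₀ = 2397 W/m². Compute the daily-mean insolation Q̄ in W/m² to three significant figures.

Solar declination: sin δ = sin ε · sin λ_s = sin 10.80° × sin 268.2° = -0.18729, so δ = -10.795°.
cos H₀ = −tan(+20.6°) tan(-10.795°) = 0.0717, H₀ = 1.4991 rad.
Bracket: H₀ sin φ sin δ + cos φ cos δ sin H₀ = 1.4991×0.35184×-0.18729 + 0.93606×0.98230×0.99743 = -0.098785 + 0.917129 = 0.818344.
Q̄ = (S₀/π) × [bracket] = (2397/π) × 0.818344 = 624.4 W/m².

Q̄ ≈ 624 W/m²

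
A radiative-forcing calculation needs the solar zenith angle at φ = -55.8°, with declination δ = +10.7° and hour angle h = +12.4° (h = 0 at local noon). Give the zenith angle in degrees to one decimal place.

θ_z = 67.3°

cos θ_z = sin φ sin δ + cos φ cos δ cos h = -0.153561 + 0.539426 = 0.385865.
θ_z = arccos(0.385865) = 67.3°.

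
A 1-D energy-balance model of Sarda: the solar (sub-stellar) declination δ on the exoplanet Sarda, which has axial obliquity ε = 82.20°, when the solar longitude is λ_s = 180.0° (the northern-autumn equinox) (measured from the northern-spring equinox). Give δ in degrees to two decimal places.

sin δ = sin ε · sin λ_s = sin 82.20° × sin 180.0° = 0.000000.
δ = arcsin(0.000000) = +0.00°.

δ = +0.00°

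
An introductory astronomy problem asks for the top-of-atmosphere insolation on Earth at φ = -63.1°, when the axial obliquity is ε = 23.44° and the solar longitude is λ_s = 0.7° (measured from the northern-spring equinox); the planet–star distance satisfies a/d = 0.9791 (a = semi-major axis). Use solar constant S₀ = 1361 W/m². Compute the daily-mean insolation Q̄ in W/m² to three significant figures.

Solar declination: sin δ = sin ε · sin λ_s = sin 23.44° × sin 0.7° = 0.00486, so δ = +0.278°.
cos H₀ = −tan(-63.1°) tan(+0.278°) = 0.0096, H₀ = 1.5612 rad.
Bracket: H₀ sin φ sin δ + cos φ cos δ sin H₀ = 1.5612×-0.89180×0.00486 + 0.45243×0.99999×0.99995 = -0.006766 + 0.452403 = 0.445637.
Inverse-square distance factor (a/d)² = 0.9791² = 0.958637.
Q̄ = (S₀/π) × 0.958637 × [bracket] = (1361/π) × 0.958637 × 0.445637 = 185.1 W/m².

Q̄ ≈ 185 W/m²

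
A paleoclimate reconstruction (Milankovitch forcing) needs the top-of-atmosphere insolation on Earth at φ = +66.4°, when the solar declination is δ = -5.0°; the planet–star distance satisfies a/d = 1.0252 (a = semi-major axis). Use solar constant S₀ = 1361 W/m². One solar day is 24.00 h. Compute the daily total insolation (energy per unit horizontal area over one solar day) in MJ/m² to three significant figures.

11.1 MJ/m²

cos H₀ = −tan(+66.4°) tan(-5.000°) = 0.2003, H₀ = 1.3692 rad.
Bracket: H₀ sin φ sin δ + cos φ cos δ sin H₀ = 1.3692×0.91636×-0.08716 + 0.40035×0.99619×0.97974 = -0.109358 + 0.390744 = 0.281386.
Inverse-square distance factor (a/d)² = 1.0252² = 1.051035.
Q̄ = (S₀/π) × 1.051035 × [bracket] = (1361/π) × 1.051035 × 0.281386 = 128.12 W/m².
Daily total = Q̄ × 24.00 h × 3600 s/h = 128.12 × 24.00 × 3600 / 10⁶ = 11.07 MJ/m².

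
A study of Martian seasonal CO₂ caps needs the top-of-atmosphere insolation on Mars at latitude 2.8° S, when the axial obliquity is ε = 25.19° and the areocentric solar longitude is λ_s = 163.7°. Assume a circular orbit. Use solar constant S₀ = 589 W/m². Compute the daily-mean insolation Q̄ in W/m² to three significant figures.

Q̄ ≈ 184 W/m²

sin δ = sin 25.19° × sin 163.7° = 0.11946, so δ = +6.861°.
cos H₀ = −tan(-2.8°) tan(+6.861°) = 0.0059, H₀ = 1.5649 rad.
Bracket: H₀ sin φ sin δ + cos φ cos δ sin H₀ = 1.5649×-0.04885×0.11946 + 0.99881×0.99284×0.99998 = -0.009132 + 0.991639 = 0.982507.
Q̄ = (S₀/π) × [bracket] = (589/π) × 0.982507 = 184.2 W/m².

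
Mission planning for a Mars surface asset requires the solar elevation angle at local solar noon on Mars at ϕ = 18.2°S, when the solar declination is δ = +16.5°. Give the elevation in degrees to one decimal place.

55.3°

At local noon the hour angle is zero, so the zenith angle equals |ϕ − δ| = |-18.2° − (+16.500°)| = 34.700°.
Elevation = 90° − 34.700° = 55.3°.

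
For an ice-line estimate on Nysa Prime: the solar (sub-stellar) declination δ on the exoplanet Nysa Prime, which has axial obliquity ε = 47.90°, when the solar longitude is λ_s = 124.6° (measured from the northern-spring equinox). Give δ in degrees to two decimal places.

δ = +37.64°

sin δ = sin ε · sin λ_s = sin 47.90° × sin 124.6° = 0.610747.
δ = arcsin(0.610747) = +37.64°.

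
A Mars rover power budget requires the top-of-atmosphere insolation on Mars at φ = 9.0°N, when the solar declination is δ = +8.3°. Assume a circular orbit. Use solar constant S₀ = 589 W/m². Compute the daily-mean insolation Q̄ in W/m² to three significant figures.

Q̄ ≈ 190 W/m²

cos H₀ = −tan(+9.0°) tan(+8.300°) = -0.0231, H₀ = 1.5939 rad.
Bracket: H₀ sin φ sin δ + cos φ cos δ sin H₀ = 1.5939×0.15643×0.14436 + 0.98769×0.98953×0.99973 = 0.035994 + 0.977085 = 1.013079.
Q̄ = (S₀/π) × [bracket] = (589/π) × 1.013079 = 189.9 W/m².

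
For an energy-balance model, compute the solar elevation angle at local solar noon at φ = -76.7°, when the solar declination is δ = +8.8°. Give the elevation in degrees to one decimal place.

At local noon the hour angle is zero, so the zenith angle equals |φ − δ| = |-76.7° − (+8.800°)| = 85.500°.
Elevation = 90° − 85.500° = 4.5°.

4.5°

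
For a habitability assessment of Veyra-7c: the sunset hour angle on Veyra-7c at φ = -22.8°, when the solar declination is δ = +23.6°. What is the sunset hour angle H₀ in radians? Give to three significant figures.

cos H₀ = −tan φ · tan δ = −tan(-22.8°) × tan(+23.600°) = 0.1837, so H₀ = 1.3861 rad = 79.42°.

H₀ = 1.39 rad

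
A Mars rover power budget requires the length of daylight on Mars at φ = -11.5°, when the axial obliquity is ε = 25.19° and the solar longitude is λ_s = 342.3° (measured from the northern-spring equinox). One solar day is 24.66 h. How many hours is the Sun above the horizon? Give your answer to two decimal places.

Solar declination: sin δ = sin ε · sin λ_s = sin 25.19° × sin 342.3° = -0.12940, so δ = -7.435°.
cos H₀ = −tan φ · tan δ = −tan(-11.5°) × tan(-7.435°) = -0.0266, so H₀ = 1.5974 rad = 91.52°.
Daylight = 2H₀/(2π) × 24.66 h = (1.5974/π) × 24.66 = 12.54 h.

12.54 h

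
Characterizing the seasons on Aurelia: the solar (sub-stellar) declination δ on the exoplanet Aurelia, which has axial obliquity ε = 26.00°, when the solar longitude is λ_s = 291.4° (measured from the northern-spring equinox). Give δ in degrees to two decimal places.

sin δ = sin ε · sin λ_s = sin 26.00° × sin 291.4° = -0.408148.
δ = arcsin(-0.408148) = -24.09°.

δ = -24.09°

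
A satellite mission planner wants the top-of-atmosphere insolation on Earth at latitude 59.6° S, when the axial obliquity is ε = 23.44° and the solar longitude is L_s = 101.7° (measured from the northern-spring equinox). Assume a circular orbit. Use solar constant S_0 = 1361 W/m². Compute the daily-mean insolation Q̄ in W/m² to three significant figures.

Solar declination: sin δ = sin ε · sin L_s = sin 23.44° × sin 101.7° = 0.38952, so δ = +22.925°.
cos h₀ = −tan(-59.6°) tan(+22.925°) = 0.7209, h₀ = 0.7657 rad.
Bracket: h₀ sin ϕ sin δ + cos ϕ cos δ sin h₀ = 0.7657×-0.86251×0.38952 + 0.50603×0.92102×0.69308 = -0.257248 + 0.323019 = 0.065771.
Q̄ = (S_0/π) × [bracket] = (1361/π) × 0.065771 = 28.49 W/m².

Q̄ ≈ 28.5 W/m²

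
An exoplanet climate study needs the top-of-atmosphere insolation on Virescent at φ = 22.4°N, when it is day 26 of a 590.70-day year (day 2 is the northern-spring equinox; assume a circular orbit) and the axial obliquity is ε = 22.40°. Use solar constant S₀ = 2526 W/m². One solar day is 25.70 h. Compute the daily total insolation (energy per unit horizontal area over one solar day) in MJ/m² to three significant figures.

72.8 MJ/m²

Solar longitude: λ_s = 360° × (26 − 2)/590.70 = 14.627°.
sin δ = sin 22.40° × sin 14.627° = 0.09623, so δ = +5.522°.
cos H₀ = −tan(+22.4°) tan(+5.522°) = -0.0398, H₀ = 1.6107 rad.
Bracket: H₀ sin φ sin δ + cos φ cos δ sin H₀ = 1.6107×0.38107×0.09623 + 0.92455×0.99536×0.99921 = 0.059065 + 0.919533 = 0.978598.
Q̄ = (S₀/π) × [bracket] = (2526/π) × 0.978598 = 786.84 W/m².
Daily total = Q̄ × 25.70 h × 3600 s/h = 786.84 × 25.70 × 3600 / 10⁶ = 72.80 MJ/m².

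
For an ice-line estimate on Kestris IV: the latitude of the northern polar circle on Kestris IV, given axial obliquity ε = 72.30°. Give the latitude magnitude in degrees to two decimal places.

The polar circle is the lowest latitude that experiences at least one full rotation of continuous daylight at the northern-summer solstice; it lies at |φ| = 90° − ε = 90° − 72.30° = 17.70°.

17.70°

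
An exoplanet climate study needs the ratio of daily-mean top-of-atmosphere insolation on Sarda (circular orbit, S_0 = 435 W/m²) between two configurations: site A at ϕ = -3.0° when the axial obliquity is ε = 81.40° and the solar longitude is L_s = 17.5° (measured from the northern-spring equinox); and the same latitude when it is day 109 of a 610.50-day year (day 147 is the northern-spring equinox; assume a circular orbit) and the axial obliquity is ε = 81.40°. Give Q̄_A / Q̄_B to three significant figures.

Q̄_A / Q̄_B ≈ 0.972

— Configuration A (ϕ=-3.0°):
Solar declination: sin δ = sin ε · sin L_s = sin 81.40° × sin 17.5° = 0.29732, so δ = +17.297°.
cos h₀ = −tan(-3.0°) tan(+17.297°) = 0.0163, h₀ = 1.5545 rad.
Bracket: h₀ sin ϕ sin δ + cos ϕ cos δ sin h₀ = 1.5545×-0.05234×0.29732 + 0.99863×0.95478×0.99987 = -0.024191 + 0.953348 = 0.929157.
Q̄ = (S_0/π) × [bracket] = (435/π) × 0.929157 = 128.66 W/m².
— Configuration B (ϕ=-3.0°):
Solar longitude: L_s = 360° × (109 − 147)/610.50 = -22.408°, i.e. -22.408° + 360° = 337.592°.
sin δ = sin 81.40° × sin 337.592° = -0.37691, so δ = -22.142°.
cos h₀ = −tan(-3.0°) tan(-22.142°) = -0.0213, h₀ = 1.5921 rad.
Bracket: h₀ sin ϕ sin δ + cos ϕ cos δ sin h₀ = 1.5921×-0.05234×-0.37691 + 0.99863×0.92625×0.99977 = 0.031408 + 0.924768 = 0.956176.
Q̄ = (S_0/π) × [bracket] = (435/π) × 0.956176 = 132.40 W/m².
Ratio Q̄_A / Q̄_B = 128.66 / 132.40 = 0.9718.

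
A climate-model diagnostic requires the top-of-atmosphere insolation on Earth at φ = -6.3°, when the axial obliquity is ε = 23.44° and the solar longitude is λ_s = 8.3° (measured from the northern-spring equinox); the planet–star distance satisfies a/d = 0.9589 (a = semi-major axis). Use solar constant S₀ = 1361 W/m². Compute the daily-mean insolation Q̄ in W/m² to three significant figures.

Solar declination: sin δ = sin ε · sin λ_s = sin 23.44° × sin 8.3° = 0.05742, so δ = +3.292°.
cos H₀ = −tan(-6.3°) tan(+3.292°) = 0.0064, H₀ = 1.5644 rad.
Bracket: H₀ sin φ sin δ + cos φ cos δ sin H₀ = 1.5644×-0.10973×0.05742 + 0.99396×0.99835×0.99998 = -0.009857 + 0.992300 = 0.982443.
Inverse-square distance factor (a/d)² = 0.9589² = 0.919489.
Q̄ = (S₀/π) × 0.919489 × [bracket] = (1361/π) × 0.919489 × 0.982443 = 391.3 W/m².

Q̄ ≈ 391 W/m²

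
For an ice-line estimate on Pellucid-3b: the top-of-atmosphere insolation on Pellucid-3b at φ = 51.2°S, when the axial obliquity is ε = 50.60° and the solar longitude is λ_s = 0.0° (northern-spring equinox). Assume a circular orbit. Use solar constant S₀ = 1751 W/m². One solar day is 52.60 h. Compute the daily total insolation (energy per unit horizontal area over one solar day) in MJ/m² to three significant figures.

Solar declination: sin δ = sin ε · sin λ_s = sin 50.60° × sin 0.0° = 0.00000, so δ = +0.000°.
cos H₀ = −tan(-51.2°) tan(+0.000°) = 0.0000, H₀ = 1.5708 rad.
Bracket: H₀ sin φ sin δ + cos φ cos δ sin H₀ = 1.5708×-0.77934×0.00000 + 0.62660×1.00000×1.00000 = -0.000000 + 0.626600 = 0.626600.
Q̄ = (S₀/π) × [bracket] = (1751/π) × 0.626600 = 349.24 W/m².
Daily total = Q̄ × 52.60 h × 3600 s/h = 349.24 × 52.60 × 3600 / 10⁶ = 66.13 MJ/m².

66.1 MJ/m²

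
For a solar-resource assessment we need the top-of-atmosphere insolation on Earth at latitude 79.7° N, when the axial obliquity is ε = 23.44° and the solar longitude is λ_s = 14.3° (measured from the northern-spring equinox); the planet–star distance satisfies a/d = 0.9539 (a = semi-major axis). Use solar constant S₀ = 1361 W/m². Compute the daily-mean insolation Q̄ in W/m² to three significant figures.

Solar declination: sin δ = sin ε · sin λ_s = sin 23.44° × sin 14.3° = 0.09825, so δ = +5.639°.
cos H₀ = −tan(+79.7°) tan(+5.639°) = -0.5433, H₀ = 2.1451 rad.
Bracket: H₀ sin φ sin δ + cos φ cos δ sin H₀ = 2.1451×0.98389×0.09825 + 0.17880×0.99516×0.83955 = 0.207361 + 0.149385 = 0.356746.
Inverse-square distance factor (a/d)² = 0.9539² = 0.909925.
Q̄ = (S₀/π) × 0.909925 × [bracket] = (1361/π) × 0.909925 × 0.356746 = 140.6 W/m².

Q̄ ≈ 141 W/m²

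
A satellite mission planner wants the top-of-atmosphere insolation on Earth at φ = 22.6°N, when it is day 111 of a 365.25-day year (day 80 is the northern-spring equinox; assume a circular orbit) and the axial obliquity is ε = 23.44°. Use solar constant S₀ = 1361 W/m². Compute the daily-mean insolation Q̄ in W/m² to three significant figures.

Q̄ ≈ 446 W/m²

Solar longitude: λ_s = 360° × (111 − 80)/365.25 = 30.554°.
sin δ = sin 23.44° × sin 30.554° = 0.20222, so δ = +11.667°.
cos H₀ = −tan(+22.6°) tan(+11.667°) = -0.0860, H₀ = 1.6569 rad.
Bracket: H₀ sin φ sin δ + cos φ cos δ sin H₀ = 1.6569×0.38430×0.20222 + 0.92321×0.97934×0.99630 = 0.128763 + 0.900791 = 1.029554.
Q̄ = (S₀/π) × [bracket] = (1361/π) × 1.029554 = 446.0 W/m².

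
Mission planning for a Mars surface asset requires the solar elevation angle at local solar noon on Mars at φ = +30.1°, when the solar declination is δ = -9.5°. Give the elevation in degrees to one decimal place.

50.4°

At local noon the hour angle is zero, so the zenith angle equals |φ − δ| = |+30.1° − (-9.500°)| = 39.600°.
Elevation = 90° − 39.600° = 50.4°.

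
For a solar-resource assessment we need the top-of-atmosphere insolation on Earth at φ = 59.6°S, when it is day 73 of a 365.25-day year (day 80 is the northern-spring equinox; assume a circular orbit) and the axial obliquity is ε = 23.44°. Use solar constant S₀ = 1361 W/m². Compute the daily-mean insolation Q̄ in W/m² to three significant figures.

Q̄ ≈ 248 W/m²

Solar longitude: λ_s = 360° × (73 − 80)/365.25 = -6.899°, i.e. -6.899° + 360° = 353.101°.
sin δ = sin 23.44° × sin 353.101° = -0.04778, so δ = -2.739°.
cos H₀ = −tan(-59.6°) tan(-2.739°) = -0.0815, H₀ = 1.6524 rad.
Bracket: H₀ sin φ sin δ + cos φ cos δ sin H₀ = 1.6524×-0.86251×-0.04778 + 0.50603×0.99886×0.99667 = 0.068097 + 0.503770 = 0.571867.
Q̄ = (S₀/π) × [bracket] = (1361/π) × 0.571867 = 247.7 W/m².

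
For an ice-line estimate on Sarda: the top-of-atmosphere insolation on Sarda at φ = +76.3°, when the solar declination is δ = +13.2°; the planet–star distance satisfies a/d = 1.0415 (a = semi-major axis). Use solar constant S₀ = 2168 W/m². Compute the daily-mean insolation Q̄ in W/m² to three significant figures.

Q̄ ≈ 523 W/m²

cos H₀ = −tan(+76.3°) tan(+13.200°) = -0.9622, H₀ = 2.8656 rad.
Bracket: H₀ sin φ sin δ + cos φ cos δ sin H₀ = 2.8656×0.97155×0.22835 + 0.23684×0.97358×0.27251 = 0.635743 + 0.062836 = 0.698579.
Inverse-square distance factor (a/d)² = 1.0415² = 1.084722.
Q̄ = (S₀/π) × 1.084722 × [bracket] = (2168/π) × 1.084722 × 0.698579 = 522.9 W/m².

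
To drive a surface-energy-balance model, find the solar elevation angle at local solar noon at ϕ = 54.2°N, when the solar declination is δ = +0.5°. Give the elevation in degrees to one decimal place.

At local noon the hour angle is zero, so the zenith angle equals |ϕ − δ| = |+54.2° − (+0.500°)| = 53.700°.
Elevation = 90° − 53.700° = 36.3°.

36.3°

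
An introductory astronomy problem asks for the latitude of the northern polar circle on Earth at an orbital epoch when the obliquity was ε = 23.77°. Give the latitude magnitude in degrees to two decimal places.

66.23°

The polar circle is the lowest latitude that experiences at least one full rotation of continuous daylight at the northern-summer solstice; it lies at |φ| = 90° − ε = 90° − 23.77° = 66.23°.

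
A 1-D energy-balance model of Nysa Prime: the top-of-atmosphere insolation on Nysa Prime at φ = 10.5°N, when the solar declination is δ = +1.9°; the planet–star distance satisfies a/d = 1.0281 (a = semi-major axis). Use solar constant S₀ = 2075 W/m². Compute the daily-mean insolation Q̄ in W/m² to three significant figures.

cos H₀ = −tan(+10.5°) tan(+1.900°) = -0.0061, H₀ = 1.5769 rad.
Bracket: H₀ sin φ sin δ + cos φ cos δ sin H₀ = 1.5769×0.18224×0.03316 + 0.98325×0.99945×0.99998 = 0.009529 + 0.982690 = 0.992219.
Inverse-square distance factor (a/d)² = 1.0281² = 1.056990.
Q̄ = (S₀/π) × 1.056990 × [bracket] = (2075/π) × 1.056990 × 0.992219 = 692.7 W/m².

Q̄ ≈ 693 W/m²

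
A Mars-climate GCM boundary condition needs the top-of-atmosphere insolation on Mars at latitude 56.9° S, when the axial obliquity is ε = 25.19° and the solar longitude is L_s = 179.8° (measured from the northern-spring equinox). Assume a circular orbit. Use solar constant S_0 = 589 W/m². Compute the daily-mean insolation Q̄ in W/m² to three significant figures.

Solar declination: sin δ = sin ε · sin L_s = sin 25.19° × sin 179.8° = 0.00149, so δ = +0.085°.
cos h₀ = −tan(-56.9°) tan(+0.085°) = 0.0023, h₀ = 1.5685 rad.
Bracket: h₀ sin ϕ sin δ + cos ϕ cos δ sin h₀ = 1.5685×-0.83772×0.00149 + 0.54610×1.00000×1.00000 = -0.001958 + 0.546100 = 0.544142.
Q̄ = (S_0/π) × [bracket] = (589/π) × 0.544142 = 102.0 W/m².

Q̄ ≈ 102 W/m²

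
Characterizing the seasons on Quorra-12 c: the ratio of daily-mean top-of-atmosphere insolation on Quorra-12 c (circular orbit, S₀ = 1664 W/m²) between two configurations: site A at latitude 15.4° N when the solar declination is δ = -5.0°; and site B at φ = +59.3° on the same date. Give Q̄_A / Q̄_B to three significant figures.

Q̄_A / Q̄_B ≈ 2.33

— Configuration A (φ=+15.4°):
cos H₀ = −tan(+15.4°) tan(-5.000°) = 0.0241, H₀ = 1.5467 rad.
Bracket: H₀ sin φ sin δ + cos φ cos δ sin H₀ = 1.5467×0.26556×-0.08716 + 0.96410×0.99619×0.99971 = -0.035800 + 0.960148 = 0.924348.
Q̄ = (S₀/π) × [bracket] = (1664/π) × 0.924348 = 489.60 W/m².
— Configuration B (φ=+59.3°):
cos H₀ = −tan(+59.3°) tan(-5.000°) = 0.1473, H₀ = 1.4229 rad.
Bracket: H₀ sin φ sin δ + cos φ cos δ sin H₀ = 1.4229×0.85985×-0.08716 + 0.51054×0.99619×0.98908 = -0.106639 + 0.503041 = 0.396402.
Q̄ = (S₀/π) × [bracket] = (1664/π) × 0.396402 = 209.96 W/m².
Ratio Q̄_A / Q̄_B = 489.60 / 209.96 = 2.332.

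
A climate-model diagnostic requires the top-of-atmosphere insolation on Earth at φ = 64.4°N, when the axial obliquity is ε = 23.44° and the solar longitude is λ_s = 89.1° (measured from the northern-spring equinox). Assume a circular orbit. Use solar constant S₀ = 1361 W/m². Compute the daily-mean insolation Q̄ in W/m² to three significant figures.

Solar declination: sin δ = sin ε · sin λ_s = sin 23.44° × sin 89.1° = 0.39774, so δ = +23.437°.
cos H₀ = −tan(+64.4°) tan(+23.437°) = -0.9048, H₀ = 2.7017 rad.
Bracket: H₀ sin φ sin δ + cos φ cos δ sin H₀ = 2.7017×0.90183×0.39774 + 0.43209×0.91750×0.42585 = 0.969083 + 0.168825 = 1.137908.
Q̄ = (S₀/π) × [bracket] = (1361/π) × 1.137908 = 493.0 W/m².

Q̄ ≈ 493 W/m²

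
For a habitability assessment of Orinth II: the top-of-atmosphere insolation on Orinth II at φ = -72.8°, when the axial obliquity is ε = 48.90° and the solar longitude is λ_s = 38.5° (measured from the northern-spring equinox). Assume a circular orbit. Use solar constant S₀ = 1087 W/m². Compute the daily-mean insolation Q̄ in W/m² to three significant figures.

Solar declination: sin δ = sin ε · sin λ_s = sin 48.90° × sin 38.5° = 0.46910, so δ = +27.976°.
cos H₀ = −tan(-72.8°) tan(+27.976°) = 1.7160 ≥ 1 ⇒ polar night, H₀ = 0 and Q̄ = 0.

Q̄ ≈ 0.00 W/m²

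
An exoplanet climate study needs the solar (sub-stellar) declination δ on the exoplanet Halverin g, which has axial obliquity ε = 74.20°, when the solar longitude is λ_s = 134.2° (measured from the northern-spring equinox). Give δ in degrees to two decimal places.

sin δ = sin ε · sin λ_s = sin 74.20° × sin 134.2° = 0.689824.
δ = arcsin(0.689824) = +43.62°.

δ = +43.62°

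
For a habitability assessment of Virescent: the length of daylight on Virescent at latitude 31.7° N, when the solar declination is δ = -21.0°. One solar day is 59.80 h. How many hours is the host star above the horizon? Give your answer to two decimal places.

cos h₀ = −tan ϕ · tan δ = −tan(+31.7°) × tan(-21.000°) = 0.2371, so h₀ = 1.3314 rad = 76.29°.
Daylight = 2h₀/(2π) × 59.80 h = (1.3314/π) × 59.80 = 25.34 h.

25.34 h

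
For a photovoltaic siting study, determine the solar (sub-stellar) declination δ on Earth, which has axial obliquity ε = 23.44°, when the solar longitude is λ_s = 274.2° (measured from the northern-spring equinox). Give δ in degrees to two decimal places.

sin δ = sin ε · sin λ_s = sin 23.44° × sin 274.2° = -0.396720.
δ = arcsin(-0.396720) = -23.37°.

δ = -23.37°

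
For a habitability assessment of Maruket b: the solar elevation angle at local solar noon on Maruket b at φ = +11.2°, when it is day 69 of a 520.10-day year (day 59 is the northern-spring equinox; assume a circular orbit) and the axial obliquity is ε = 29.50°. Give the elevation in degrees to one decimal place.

82.2°

Solar longitude: λ_s = 360° × (69 − 59)/520.10 = 6.922°.
sin δ = sin 29.50° × sin 6.922° = 0.05934, so δ = +3.402°.
At local noon the hour angle is zero, so the zenith angle equals |φ − δ| = |+11.2° − (+3.402°)| = 7.798°.
Elevation = 90° − 7.798° = 82.2°.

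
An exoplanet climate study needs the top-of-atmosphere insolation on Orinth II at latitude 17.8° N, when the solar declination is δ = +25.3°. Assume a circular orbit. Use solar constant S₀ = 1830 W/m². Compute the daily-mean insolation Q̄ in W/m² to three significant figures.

cos H₀ = −tan(+17.8°) tan(+25.300°) = -0.1518, H₀ = 1.7232 rad.
Bracket: H₀ sin φ sin δ + cos φ cos δ sin H₀ = 1.7232×0.30570×0.42736 + 0.95213×0.90408×0.98842 = 0.225126 + 0.850834 = 1.075960.
Q̄ = (S₀/π) × [bracket] = (1830/π) × 1.075960 = 626.8 W/m².

Q̄ ≈ 627 W/m²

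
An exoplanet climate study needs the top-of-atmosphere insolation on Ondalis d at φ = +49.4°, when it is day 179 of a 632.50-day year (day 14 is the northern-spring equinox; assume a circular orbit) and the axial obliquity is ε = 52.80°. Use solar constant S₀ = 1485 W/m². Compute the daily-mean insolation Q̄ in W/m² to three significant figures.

Q̄ ≈ 896 W/m²

Solar longitude: λ_s = 360° × (179 − 14)/632.50 = 93.913°.
sin δ = sin 52.80° × sin 93.913° = 0.79467, so δ = +52.624°.
cos H₀ = −tan(+49.4°) tan(+52.624°) = -1.5274 ≤ −1 ⇒ polar day, H₀ = π.
Bracket: H₀ sin φ sin δ + cos φ cos δ sin H₀ = 3.1416×0.75927×0.79467 + 0.65077×0.60704×0.00000 = 1.895544 + 0.000000 = 1.895544.
Q̄ = (S₀/π) × [bracket] = (1485/π) × 1.895544 = 896.0 W/m².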